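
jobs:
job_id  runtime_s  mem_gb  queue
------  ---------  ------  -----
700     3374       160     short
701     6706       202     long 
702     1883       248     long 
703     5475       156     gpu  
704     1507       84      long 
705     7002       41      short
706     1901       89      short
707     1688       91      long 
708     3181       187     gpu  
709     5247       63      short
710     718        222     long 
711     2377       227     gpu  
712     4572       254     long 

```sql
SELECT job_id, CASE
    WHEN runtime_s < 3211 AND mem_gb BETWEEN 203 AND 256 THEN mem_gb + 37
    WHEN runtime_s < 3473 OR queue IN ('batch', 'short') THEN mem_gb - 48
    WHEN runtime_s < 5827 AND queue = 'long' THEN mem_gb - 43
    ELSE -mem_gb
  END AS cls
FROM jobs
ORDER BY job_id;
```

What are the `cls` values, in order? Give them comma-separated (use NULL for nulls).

112, -202, 285, -156, 36, -7, 41, 43, 139, 15, 259, 264, 211

job_id=700: runtime_s < 3473 OR queue IN ('batch', 'short') → 112
job_id=701: ELSE → -202
job_id=702: runtime_s < 3211 AND mem_gb BETWEEN 203 AND 256 → 285
job_id=703: ELSE → -156
job_id=704: runtime_s < 3473 OR queue IN ('batch', 'short') → 36
job_id=705: runtime_s < 3473 OR queue IN ('batch', 'short') → -7
job_id=706: runtime_s < 3473 OR queue IN ('batch', 'short') → 41
job_id=707: runtime_s < 3473 OR queue IN ('batch', 'short') → 43
job_id=708: runtime_s < 3473 OR queue IN ('batch', 'short') → 139
job_id=709: runtime_s < 3473 OR queue IN ('batch', 'short') → 15
job_id=710: runtime_s < 3211 AND mem_gb BETWEEN 203 AND 256 → 259
job_id=711: runtime_s < 3211 AND mem_gb BETWEEN 203 AND 256 → 264
job_id=712: runtime_s < 5827 AND queue = 'long' → 211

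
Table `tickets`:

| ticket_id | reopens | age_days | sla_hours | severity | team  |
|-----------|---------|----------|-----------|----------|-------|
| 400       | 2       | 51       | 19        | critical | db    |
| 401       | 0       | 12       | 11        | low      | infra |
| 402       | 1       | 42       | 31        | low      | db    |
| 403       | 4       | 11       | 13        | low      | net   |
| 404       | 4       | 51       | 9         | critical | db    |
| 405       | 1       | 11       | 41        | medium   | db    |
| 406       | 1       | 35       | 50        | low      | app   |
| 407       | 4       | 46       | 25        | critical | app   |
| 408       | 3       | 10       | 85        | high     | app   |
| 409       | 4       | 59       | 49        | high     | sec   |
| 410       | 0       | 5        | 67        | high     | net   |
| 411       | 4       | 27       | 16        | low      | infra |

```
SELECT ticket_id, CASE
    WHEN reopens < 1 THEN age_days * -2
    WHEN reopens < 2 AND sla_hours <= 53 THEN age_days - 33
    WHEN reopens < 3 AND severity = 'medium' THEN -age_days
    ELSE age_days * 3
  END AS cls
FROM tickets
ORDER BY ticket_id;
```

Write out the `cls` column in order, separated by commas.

153, -24, 9, 33, 153, -22, 2, 138, 30, 177, -10, 81

ticket_id=400: ELSE → 153
ticket_id=401: reopens < 1 → -24
ticket_id=402: reopens < 2 AND sla_hours <= 53 → 9
ticket_id=403: ELSE → 33
ticket_id=404: ELSE → 153
ticket_id=405: reopens < 2 AND sla_hours <= 53 → -22
ticket_id=406: reopens < 2 AND sla_hours <= 53 → 2
ticket_id=407: ELSE → 138
ticket_id=408: ELSE → 30
ticket_id=409: ELSE → 177
ticket_id=410: reopens < 1 → -10
ticket_id=411: ELSE → 81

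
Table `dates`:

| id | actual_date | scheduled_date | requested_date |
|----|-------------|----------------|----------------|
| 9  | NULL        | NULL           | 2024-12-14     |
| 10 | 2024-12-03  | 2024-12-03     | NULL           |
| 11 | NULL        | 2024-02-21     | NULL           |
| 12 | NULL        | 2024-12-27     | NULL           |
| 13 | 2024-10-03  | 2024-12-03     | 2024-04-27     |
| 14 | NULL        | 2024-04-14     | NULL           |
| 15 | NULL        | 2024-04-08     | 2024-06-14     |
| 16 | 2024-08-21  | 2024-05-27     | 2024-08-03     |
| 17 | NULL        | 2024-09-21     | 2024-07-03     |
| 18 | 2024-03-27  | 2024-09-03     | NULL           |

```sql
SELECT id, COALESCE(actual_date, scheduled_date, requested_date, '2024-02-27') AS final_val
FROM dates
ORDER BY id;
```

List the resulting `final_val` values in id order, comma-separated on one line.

id=9: actual_date=NULL, scheduled_date=NULL, requested_date=2024-12-14 → 2024-12-14
id=10: actual_date=2024-12-03 → 2024-12-03
id=11: actual_date=NULL, scheduled_date=2024-02-21 → 2024-02-21
id=12: actual_date=NULL, scheduled_date=2024-12-27 → 2024-12-27
id=13: actual_date=2024-10-03 → 2024-10-03
id=14: actual_date=NULL, scheduled_date=2024-04-14 → 2024-04-14
id=15: actual_date=NULL, scheduled_date=2024-04-08 → 2024-04-08
id=16: actual_date=2024-08-21 → 2024-08-21
id=17: actual_date=NULL, scheduled_date=2024-09-21 → 2024-09-21
id=18: actual_date=2024-03-27 → 2024-03-27

2024-12-14, 2024-12-03, 2024-02-21, 2024-12-27, 2024-10-03, 2024-04-14, 2024-04-08, 2024-08-21, 2024-09-21, 2024-03-27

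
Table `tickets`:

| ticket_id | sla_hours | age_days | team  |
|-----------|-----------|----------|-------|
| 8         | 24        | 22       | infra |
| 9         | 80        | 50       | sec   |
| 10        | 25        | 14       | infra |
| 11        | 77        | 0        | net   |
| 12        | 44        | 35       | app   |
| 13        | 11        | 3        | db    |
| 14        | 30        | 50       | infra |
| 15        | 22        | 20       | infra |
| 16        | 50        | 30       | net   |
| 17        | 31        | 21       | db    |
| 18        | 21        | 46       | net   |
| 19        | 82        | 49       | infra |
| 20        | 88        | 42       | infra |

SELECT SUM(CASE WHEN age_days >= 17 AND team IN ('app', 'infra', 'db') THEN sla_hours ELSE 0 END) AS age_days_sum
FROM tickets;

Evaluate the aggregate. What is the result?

ticket_id=8: ✓ → 24
ticket_id=9: ✗
ticket_id=10: ✗
ticket_id=11: ✗
ticket_id=12: ✓ → 44
ticket_id=13: ✗
ticket_id=14: ✓ → 30
ticket_id=15: ✓ → 22
ticket_id=16: ✗
ticket_id=17: ✓ → 31
ticket_id=18: ✗
ticket_id=19: ✓ → 82
ticket_id=20: ✓ → 88
age_days_sum = 24 + 44 + 30 + 22 + 31 + 82 + 88 = 321

321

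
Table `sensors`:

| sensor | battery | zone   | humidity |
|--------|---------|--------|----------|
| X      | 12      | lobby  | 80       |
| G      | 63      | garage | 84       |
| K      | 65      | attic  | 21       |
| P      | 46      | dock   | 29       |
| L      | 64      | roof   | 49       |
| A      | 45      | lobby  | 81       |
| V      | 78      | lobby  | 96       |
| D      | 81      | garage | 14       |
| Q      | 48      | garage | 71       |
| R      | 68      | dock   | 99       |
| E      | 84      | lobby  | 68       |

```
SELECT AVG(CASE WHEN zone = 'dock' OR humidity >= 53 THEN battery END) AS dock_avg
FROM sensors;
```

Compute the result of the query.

55.5

sensor=X: ✓ → 12
sensor=G: ✓ → 63
sensor=K: ✗
sensor=P: ✓ → 46
sensor=L: ✗
sensor=A: ✓ → 45
sensor=V: ✓ → 78
sensor=D: ✗
sensor=Q: ✓ → 48
sensor=R: ✓ → 68
sensor=E: ✓ → 84
dock_avg = (12 + 63 + 46 + 45 + 78 + 48 + 68 + 84) / 8 = 55.5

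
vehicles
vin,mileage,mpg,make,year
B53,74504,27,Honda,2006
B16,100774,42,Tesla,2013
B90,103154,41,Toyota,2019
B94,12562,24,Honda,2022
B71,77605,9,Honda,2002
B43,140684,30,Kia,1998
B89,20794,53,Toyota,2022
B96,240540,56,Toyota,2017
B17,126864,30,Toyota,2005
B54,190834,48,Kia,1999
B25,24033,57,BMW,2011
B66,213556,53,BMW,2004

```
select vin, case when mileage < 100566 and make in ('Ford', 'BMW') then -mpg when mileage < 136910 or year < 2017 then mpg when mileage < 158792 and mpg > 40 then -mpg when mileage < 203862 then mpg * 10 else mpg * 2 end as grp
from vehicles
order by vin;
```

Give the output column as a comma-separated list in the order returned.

vin=B16: mileage < 136910 or year < 2017 → 42
vin=B17: mileage < 136910 or year < 2017 → 30
vin=B25: mileage < 100566 and make in ('Ford', 'BMW') → -57
vin=B43: mileage < 136910 or year < 2017 → 30
vin=B53: mileage < 136910 or year < 2017 → 27
vin=B54: mileage < 136910 or year < 2017 → 48
vin=B66: mileage < 136910 or year < 2017 → 53
vin=B71: mileage < 136910 or year < 2017 → 9
vin=B89: mileage < 136910 or year < 2017 → 53
vin=B90: mileage < 136910 or year < 2017 → 41
vin=B94: mileage < 136910 or year < 2017 → 24
vin=B96: ELSE → 112

42, 30, -57, 30, 27, 48, 53, 9, 53, 41, 24, 112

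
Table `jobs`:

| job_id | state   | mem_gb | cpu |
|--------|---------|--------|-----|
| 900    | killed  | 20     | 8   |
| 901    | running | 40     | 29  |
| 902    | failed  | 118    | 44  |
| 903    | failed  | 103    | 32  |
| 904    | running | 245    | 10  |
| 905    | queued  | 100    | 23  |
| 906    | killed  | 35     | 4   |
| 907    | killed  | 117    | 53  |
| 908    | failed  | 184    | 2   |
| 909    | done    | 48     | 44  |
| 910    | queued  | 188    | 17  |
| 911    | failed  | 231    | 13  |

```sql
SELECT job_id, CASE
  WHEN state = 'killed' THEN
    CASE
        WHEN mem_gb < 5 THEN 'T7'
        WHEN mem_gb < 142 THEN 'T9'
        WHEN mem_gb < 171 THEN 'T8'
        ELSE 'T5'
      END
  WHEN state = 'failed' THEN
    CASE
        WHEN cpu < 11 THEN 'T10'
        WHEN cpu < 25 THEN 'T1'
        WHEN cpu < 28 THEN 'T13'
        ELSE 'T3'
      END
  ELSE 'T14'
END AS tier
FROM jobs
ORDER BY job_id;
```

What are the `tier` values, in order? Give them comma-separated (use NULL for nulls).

T9, T14, T3, T3, T14, T14, T9, T9, T10, T14, T14, T1

job_id=900: state='killed' → inner[mem_gb < 142] → T9
job_id=901: state='running' → outer ELSE → T14
job_id=902: state='failed' → inner[ELSE] → T3
job_id=903: state='failed' → inner[ELSE] → T3
job_id=904: state='running' → outer ELSE → T14
job_id=905: state='queued' → outer ELSE → T14
job_id=906: state='killed' → inner[mem_gb < 142] → T9
job_id=907: state='killed' → inner[mem_gb < 142] → T9
job_id=908: state='failed' → inner[cpu < 11] → T10
job_id=909: state='done' → outer ELSE → T14
job_id=910: state='queued' → outer ELSE → T14
job_id=911: state='failed' → inner[cpu < 25] → T1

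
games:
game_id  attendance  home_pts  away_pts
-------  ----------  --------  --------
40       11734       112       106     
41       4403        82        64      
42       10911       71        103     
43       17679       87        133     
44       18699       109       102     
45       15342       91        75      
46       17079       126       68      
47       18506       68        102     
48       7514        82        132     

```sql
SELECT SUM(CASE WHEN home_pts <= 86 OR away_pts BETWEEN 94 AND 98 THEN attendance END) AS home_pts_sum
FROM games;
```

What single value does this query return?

41334

game_id=40: ✗
game_id=41: ✓ → 4403
game_id=42: ✓ → 10911
game_id=43: ✗
game_id=44: ✗
game_id=45: ✗
game_id=46: ✗
game_id=47: ✓ → 18506
game_id=48: ✓ → 7514
home_pts_sum = 4403 + 10911 + 18506 + 7514 = 41334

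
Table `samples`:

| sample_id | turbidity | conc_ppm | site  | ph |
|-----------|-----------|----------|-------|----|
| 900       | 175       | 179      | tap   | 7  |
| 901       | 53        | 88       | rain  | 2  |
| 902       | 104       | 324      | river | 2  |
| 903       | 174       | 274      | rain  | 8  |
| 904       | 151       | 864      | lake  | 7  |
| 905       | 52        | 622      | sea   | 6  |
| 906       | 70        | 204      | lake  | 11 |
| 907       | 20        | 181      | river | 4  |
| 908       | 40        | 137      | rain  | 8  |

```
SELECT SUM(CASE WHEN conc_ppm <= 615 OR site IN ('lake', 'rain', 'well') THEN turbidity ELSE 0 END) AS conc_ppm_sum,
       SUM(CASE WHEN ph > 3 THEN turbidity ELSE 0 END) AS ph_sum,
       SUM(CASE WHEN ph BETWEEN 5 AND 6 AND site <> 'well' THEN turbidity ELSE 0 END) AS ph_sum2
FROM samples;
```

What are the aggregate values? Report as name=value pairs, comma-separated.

conc_ppm_sum=787, ph_sum=682, ph_sum2=52

[conc_ppm_sum: conc_ppm <= 615 OR site IN ('lake', 'rain', 'well')]
sample_id=900: ✓ → 175
sample_id=901: ✓ → 53
sample_id=902: ✓ → 104
sample_id=903: ✓ → 174
sample_id=904: ✓ → 151
sample_id=905: ✗
sample_id=906: ✓ → 70
sample_id=907: ✓ → 20
sample_id=908: ✓ → 40
conc_ppm_sum = 175 + 53 + 104 + 174 + 151 + 70 + 20 + 40 = 787
—
[ph_sum: ph > 3]
sample_id=900: ✓ → 175
sample_id=901: ✗
sample_id=902: ✗
sample_id=903: ✓ → 174
sample_id=904: ✓ → 151
sample_id=905: ✓ → 52
sample_id=906: ✓ → 70
sample_id=907: ✓ → 20
sample_id=908: ✓ → 40
ph_sum = 175 + 174 + 151 + 52 + 70 + 20 + 40 = 682
—
[ph_sum2: ph BETWEEN 5 AND 6 AND site <> 'well']
sample_id=900: ✗
sample_id=901: ✗
sample_id=902: ✗
sample_id=903: ✗
sample_id=904: ✗
sample_id=905: ✓ → 52
sample_id=906: ✗
sample_id=907: ✗
sample_id=908: ✗
ph_sum2 = 52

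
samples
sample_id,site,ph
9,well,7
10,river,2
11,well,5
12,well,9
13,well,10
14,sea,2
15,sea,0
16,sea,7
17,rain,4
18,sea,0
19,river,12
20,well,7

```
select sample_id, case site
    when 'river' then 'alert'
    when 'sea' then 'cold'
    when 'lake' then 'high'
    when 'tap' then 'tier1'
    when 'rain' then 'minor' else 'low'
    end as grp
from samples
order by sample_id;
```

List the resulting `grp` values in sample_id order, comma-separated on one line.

low, alert, low, low, low, cold, cold, cold, minor, cold, alert, low

sample_id=9: ELSE → low
sample_id=10: site='river' → alert
sample_id=11: ELSE → low
sample_id=12: ELSE → low
sample_id=13: ELSE → low
sample_id=14: site='sea' → cold
sample_id=15: site='sea' → cold
sample_id=16: site='sea' → cold
sample_id=17: site='rain' → minor
sample_id=18: site='sea' → cold
sample_id=19: site='river' → alert
sample_id=20: ELSE → low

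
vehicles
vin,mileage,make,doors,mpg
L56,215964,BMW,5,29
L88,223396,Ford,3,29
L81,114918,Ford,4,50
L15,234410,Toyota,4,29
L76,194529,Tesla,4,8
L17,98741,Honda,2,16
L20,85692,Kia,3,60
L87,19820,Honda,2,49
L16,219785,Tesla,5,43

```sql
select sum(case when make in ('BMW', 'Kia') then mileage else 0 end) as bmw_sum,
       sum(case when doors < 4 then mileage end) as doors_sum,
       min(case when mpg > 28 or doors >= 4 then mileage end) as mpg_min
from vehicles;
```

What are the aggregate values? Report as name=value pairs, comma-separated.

bmw_sum=301656, doors_sum=427649, mpg_min=19820

[bmw_sum: make in ('BMW', 'Kia')]
vin=L56: ✓ → 215964
vin=L88: ✗
vin=L81: ✗
vin=L15: ✗
vin=L76: ✗
vin=L17: ✗
vin=L20: ✓ → 85692
vin=L87: ✗
vin=L16: ✗
bmw_sum = 215964 + 85692 = 301656
—
[doors_sum: doors < 4]
vin=L56: ✗
vin=L88: ✓ → 223396
vin=L81: ✗
vin=L15: ✗
vin=L76: ✗
vin=L17: ✓ → 98741
vin=L20: ✓ → 85692
vin=L87: ✓ → 19820
vin=L16: ✗
doors_sum = 223396 + 98741 + 85692 + 19820 = 427649
—
[mpg_min: mpg > 28 or doors >= 4]
vin=L56: ✓ → 215964
vin=L88: ✓ → 223396
vin=L81: ✓ → 114918
vin=L15: ✓ → 234410
vin=L76: ✓ → 194529
vin=L17: ✗
vin=L20: ✓ → 85692
vin=L87: ✓ → 19820
vin=L16: ✓ → 219785
mpg_min = MIN(215964, 223396, 114918, 234410, 194529, 85692, 19820, 219785) = 19820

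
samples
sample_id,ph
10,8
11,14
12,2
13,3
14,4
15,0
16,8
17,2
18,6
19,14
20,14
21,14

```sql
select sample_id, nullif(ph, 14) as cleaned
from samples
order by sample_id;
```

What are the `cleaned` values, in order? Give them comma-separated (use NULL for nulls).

sample_id=10: ph=8 vs 14: differ → 8
sample_id=11: ph=14 vs 14: equal → NULL
sample_id=12: ph=2 vs 14: differ → 2
sample_id=13: ph=3 vs 14: differ → 3
sample_id=14: ph=4 vs 14: differ → 4
sample_id=15: ph=0 vs 14: differ → 0
sample_id=16: ph=8 vs 14: differ → 8
sample_id=17: ph=2 vs 14: differ → 2
sample_id=18: ph=6 vs 14: differ → 6
sample_id=19: ph=14 vs 14: equal → NULL
sample_id=20: ph=14 vs 14: equal → NULL
sample_id=21: ph=14 vs 14: equal → NULL

8, NULL, 2, 3, 4, 0, 8, 2, 6, NULL, NULL, NULL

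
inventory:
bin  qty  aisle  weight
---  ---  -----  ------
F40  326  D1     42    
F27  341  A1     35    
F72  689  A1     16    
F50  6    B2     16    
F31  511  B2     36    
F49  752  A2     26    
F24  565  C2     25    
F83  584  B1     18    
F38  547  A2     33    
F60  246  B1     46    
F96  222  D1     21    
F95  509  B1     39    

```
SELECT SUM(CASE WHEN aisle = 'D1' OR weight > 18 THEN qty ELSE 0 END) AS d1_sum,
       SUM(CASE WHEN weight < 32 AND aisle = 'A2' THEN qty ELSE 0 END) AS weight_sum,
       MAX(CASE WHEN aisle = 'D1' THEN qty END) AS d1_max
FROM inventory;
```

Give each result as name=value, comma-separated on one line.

d1_sum=4019, weight_sum=752, d1_max=326

[d1_sum: aisle = 'D1' OR weight > 18]
bin=F40: ✓ → 326
bin=F27: ✓ → 341
bin=F72: ✗
bin=F50: ✗
bin=F31: ✓ → 511
bin=F49: ✓ → 752
bin=F24: ✓ → 565
bin=F83: ✗
bin=F38: ✓ → 547
bin=F60: ✓ → 246
bin=F96: ✓ → 222
bin=F95: ✓ → 509
d1_sum = 326 + 341 + 511 + 752 + 565 + 547 + 246 + 222 + 509 = 4019
—
[weight_sum: weight < 32 AND aisle = 'A2']
bin=F40: ✗
bin=F27: ✗
bin=F72: ✗
bin=F50: ✗
bin=F31: ✗
bin=F49: ✓ → 752
bin=F24: ✗
bin=F83: ✗
bin=F38: ✗
bin=F60: ✗
bin=F96: ✗
bin=F95: ✗
weight_sum = 752
—
[d1_max: aisle = 'D1']
bin=F40: ✓ → 326
bin=F27: ✗
bin=F72: ✗
bin=F50: ✗
bin=F31: ✗
bin=F49: ✗
bin=F24: ✗
bin=F83: ✗
bin=F38: ✗
bin=F60: ✗
bin=F96: ✓ → 222
bin=F95: ✗
d1_max = MAX(326, 222) = 326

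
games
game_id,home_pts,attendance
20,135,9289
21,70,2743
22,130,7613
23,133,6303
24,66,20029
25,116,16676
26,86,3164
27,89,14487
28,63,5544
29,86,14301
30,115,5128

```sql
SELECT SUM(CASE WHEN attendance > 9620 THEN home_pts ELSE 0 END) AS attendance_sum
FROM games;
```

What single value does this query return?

game_id=20: ✗
game_id=21: ✗
game_id=22: ✗
game_id=23: ✗
game_id=24: ✓ → 66
game_id=25: ✓ → 116
game_id=26: ✗
game_id=27: ✓ → 89
game_id=28: ✗
game_id=29: ✓ → 86
game_id=30: ✗
attendance_sum = 66 + 116 + 89 + 86 = 357

357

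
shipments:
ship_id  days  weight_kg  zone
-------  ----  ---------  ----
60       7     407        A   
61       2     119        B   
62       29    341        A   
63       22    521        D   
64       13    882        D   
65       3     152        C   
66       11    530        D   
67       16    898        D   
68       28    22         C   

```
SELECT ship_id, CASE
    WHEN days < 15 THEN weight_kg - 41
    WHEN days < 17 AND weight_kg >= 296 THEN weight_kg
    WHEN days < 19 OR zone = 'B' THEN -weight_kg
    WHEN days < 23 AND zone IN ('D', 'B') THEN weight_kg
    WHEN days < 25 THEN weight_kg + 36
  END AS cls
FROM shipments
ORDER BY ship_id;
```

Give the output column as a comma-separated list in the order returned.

366, 78, NULL, 521, 841, 111, 489, 898, NULL

ship_id=60: days < 15 → 366
ship_id=61: days < 15 → 78
ship_id=62: (no match → NULL) → NULL
ship_id=63: days < 23 AND zone IN ('D', 'B') → 521
ship_id=64: days < 15 → 841
ship_id=65: days < 15 → 111
ship_id=66: days < 15 → 489
ship_id=67: days < 17 AND weight_kg >= 296 → 898
ship_id=68: (no match → NULL) → NULL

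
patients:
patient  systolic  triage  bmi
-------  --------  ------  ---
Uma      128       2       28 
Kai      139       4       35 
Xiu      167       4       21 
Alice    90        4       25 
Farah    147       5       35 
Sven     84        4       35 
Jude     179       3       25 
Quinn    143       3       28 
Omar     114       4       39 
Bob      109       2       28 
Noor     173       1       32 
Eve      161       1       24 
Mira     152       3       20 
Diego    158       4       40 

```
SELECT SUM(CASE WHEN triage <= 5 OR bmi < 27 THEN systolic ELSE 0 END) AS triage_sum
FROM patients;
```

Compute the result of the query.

patient=Uma: ✓ → 128
patient=Kai: ✓ → 139
patient=Xiu: ✓ → 167
patient=Alice: ✓ → 90
patient=Farah: ✓ → 147
patient=Sven: ✓ → 84
patient=Jude: ✓ → 179
patient=Quinn: ✓ → 143
patient=Omar: ✓ → 114
patient=Bob: ✓ → 109
patient=Noor: ✓ → 173
patient=Eve: ✓ → 161
patient=Mira: ✓ → 152
patient=Diego: ✓ → 158
triage_sum = 128 + 139 + 167 + 90 + 147 + 84 + 179 + 143 + 114 + 109 + 173 + 161 + 152 + 158 = 1944

1944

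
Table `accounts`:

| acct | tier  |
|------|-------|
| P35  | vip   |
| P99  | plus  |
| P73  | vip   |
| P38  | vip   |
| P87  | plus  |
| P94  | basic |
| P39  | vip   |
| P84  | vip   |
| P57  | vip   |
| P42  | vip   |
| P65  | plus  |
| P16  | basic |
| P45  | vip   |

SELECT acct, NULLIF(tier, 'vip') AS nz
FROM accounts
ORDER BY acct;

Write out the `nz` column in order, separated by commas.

acct=P16: tier=basic vs vip: differ → basic
acct=P35: tier=vip vs vip: equal → NULL
acct=P38: tier=vip vs vip: equal → NULL
acct=P39: tier=vip vs vip: equal → NULL
acct=P42: tier=vip vs vip: equal → NULL
acct=P45: tier=vip vs vip: equal → NULL
acct=P57: tier=vip vs vip: equal → NULL
acct=P65: tier=plus vs vip: differ → plus
acct=P73: tier=vip vs vip: equal → NULL
acct=P84: tier=vip vs vip: equal → NULL
acct=P87: tier=plus vs vip: differ → plus
acct=P94: tier=basic vs vip: differ → basic
acct=P99: tier=plus vs vip: differ → plus

basic, NULL, NULL, NULL, NULL, NULL, NULL, plus, NULL, NULL, plus, basic, plus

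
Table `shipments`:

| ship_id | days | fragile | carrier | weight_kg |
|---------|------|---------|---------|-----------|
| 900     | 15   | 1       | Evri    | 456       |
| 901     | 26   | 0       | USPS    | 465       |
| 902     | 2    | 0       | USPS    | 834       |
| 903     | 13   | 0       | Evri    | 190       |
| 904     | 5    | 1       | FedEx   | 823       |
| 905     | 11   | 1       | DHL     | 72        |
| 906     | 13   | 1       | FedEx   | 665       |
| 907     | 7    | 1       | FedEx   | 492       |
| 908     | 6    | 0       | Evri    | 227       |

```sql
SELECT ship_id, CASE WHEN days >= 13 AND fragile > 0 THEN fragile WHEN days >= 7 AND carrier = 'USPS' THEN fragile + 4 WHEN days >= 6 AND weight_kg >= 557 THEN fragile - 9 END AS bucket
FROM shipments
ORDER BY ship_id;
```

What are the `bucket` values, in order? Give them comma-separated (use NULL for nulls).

1, 4, NULL, NULL, NULL, NULL, 1, NULL, NULL

ship_id=900: days >= 13 AND fragile > 0 → 1
ship_id=901: days >= 7 AND carrier = 'USPS' → 4
ship_id=902: (no match → NULL) → NULL
ship_id=903: (no match → NULL) → NULL
ship_id=904: (no match → NULL) → NULL
ship_id=905: (no match → NULL) → NULL
ship_id=906: days >= 13 AND fragile > 0 → 1
ship_id=907: (no match → NULL) → NULL
ship_id=908: (no match → NULL) → NULL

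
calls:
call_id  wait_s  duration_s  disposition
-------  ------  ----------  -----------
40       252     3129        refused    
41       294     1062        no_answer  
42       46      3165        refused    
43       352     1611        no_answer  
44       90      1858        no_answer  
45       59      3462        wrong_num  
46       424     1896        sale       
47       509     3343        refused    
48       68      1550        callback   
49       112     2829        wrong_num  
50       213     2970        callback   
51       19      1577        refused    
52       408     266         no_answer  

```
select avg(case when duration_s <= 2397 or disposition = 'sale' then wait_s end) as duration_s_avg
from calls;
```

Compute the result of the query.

call_id=40: ✗
call_id=41: ✓ → 294
call_id=42: ✗
call_id=43: ✓ → 352
call_id=44: ✓ → 90
call_id=45: ✗
call_id=46: ✓ → 424
call_id=47: ✗
call_id=48: ✓ → 68
call_id=49: ✗
call_id=50: ✗
call_id=51: ✓ → 19
call_id=52: ✓ → 408
duration_s_avg = (294 + 352 + 90 + 424 + 68 + 19 + 408) / 7 = 236.4285714286

236.4285714286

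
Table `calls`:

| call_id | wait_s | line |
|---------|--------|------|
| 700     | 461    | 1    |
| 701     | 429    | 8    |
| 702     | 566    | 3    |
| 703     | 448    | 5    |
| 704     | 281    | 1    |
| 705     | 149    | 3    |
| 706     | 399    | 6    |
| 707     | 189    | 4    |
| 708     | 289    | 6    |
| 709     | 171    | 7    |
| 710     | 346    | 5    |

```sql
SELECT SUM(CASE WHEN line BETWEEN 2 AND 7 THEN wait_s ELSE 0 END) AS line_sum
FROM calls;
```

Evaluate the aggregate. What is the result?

2557

call_id=700: ✗
call_id=701: ✗
call_id=702: ✓ → 566
call_id=703: ✓ → 448
call_id=704: ✗
call_id=705: ✓ → 149
call_id=706: ✓ → 399
call_id=707: ✓ → 189
call_id=708: ✓ → 289
call_id=709: ✓ → 171
call_id=710: ✓ → 346
line_sum = 566 + 448 + 149 + 399 + 189 + 289 + 171 + 346 = 2557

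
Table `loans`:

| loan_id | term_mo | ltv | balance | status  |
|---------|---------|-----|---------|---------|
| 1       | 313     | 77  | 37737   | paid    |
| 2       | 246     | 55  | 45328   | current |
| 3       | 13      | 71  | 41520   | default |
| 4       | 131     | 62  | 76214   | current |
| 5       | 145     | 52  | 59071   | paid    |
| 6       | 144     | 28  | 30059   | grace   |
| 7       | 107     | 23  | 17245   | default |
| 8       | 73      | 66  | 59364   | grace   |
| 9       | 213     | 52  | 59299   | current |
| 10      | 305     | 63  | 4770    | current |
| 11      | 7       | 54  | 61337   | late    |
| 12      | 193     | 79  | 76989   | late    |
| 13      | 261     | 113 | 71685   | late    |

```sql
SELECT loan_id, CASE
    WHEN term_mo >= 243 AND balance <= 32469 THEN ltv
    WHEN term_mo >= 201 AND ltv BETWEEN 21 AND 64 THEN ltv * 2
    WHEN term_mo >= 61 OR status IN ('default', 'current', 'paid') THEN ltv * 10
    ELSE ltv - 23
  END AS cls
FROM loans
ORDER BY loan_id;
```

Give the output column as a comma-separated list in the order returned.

770, 110, 710, 620, 520, 280, 230, 660, 104, 63, 31, 790, 1130

loan_id=1: term_mo >= 61 OR status IN ('default', 'current', 'paid') → 770
loan_id=2: term_mo >= 201 AND ltv BETWEEN 21 AND 64 → 110
loan_id=3: term_mo >= 61 OR status IN ('default', 'current', 'paid') → 710
loan_id=4: term_mo >= 61 OR status IN ('default', 'current', 'paid') → 620
loan_id=5: term_mo >= 61 OR status IN ('default', 'current', 'paid') → 520
loan_id=6: term_mo >= 61 OR status IN ('default', 'current', 'paid') → 280
loan_id=7: term_mo >= 61 OR status IN ('default', 'current', 'paid') → 230
loan_id=8: term_mo >= 61 OR status IN ('default', 'current', 'paid') → 660
loan_id=9: term_mo >= 201 AND ltv BETWEEN 21 AND 64 → 104
loan_id=10: term_mo >= 243 AND balance <= 32469 → 63
loan_id=11: ELSE → 31
loan_id=12: term_mo >= 61 OR status IN ('default', 'current', 'paid') → 790
loan_id=13: term_mo >= 61 OR status IN ('default', 'current', 'paid') → 1130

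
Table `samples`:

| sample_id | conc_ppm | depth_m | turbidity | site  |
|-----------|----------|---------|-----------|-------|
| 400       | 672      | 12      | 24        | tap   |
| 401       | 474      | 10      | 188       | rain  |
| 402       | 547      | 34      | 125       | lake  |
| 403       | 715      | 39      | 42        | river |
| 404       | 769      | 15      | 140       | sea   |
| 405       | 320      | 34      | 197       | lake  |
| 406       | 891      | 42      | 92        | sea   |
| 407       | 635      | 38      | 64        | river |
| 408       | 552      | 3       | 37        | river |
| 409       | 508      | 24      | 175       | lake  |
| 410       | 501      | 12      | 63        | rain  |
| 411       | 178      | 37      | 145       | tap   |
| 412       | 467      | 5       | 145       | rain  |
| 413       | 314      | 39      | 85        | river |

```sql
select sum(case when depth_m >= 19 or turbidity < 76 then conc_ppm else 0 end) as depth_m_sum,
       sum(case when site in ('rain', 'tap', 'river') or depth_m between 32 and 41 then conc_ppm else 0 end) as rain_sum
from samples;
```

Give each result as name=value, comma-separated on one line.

depth_m_sum=5833, rain_sum=5375

[depth_m_sum: depth_m >= 19 or turbidity < 76]
sample_id=400: ✓ → 672
sample_id=401: ✗
sample_id=402: ✓ → 547
sample_id=403: ✓ → 715
sample_id=404: ✗
sample_id=405: ✓ → 320
sample_id=406: ✓ → 891
sample_id=407: ✓ → 635
sample_id=408: ✓ → 552
sample_id=409: ✓ → 508
sample_id=410: ✓ → 501
sample_id=411: ✓ → 178
sample_id=412: ✗
sample_id=413: ✓ → 314
depth_m_sum = 672 + 547 + 715 + 320 + 891 + 635 + 552 + 508 + 501 + 178 + 314 = 5833
—
[rain_sum: site in ('rain', 'tap', 'river') or depth_m between 32 and 41]
sample_id=400: ✓ → 672
sample_id=401: ✓ → 474
sample_id=402: ✓ → 547
sample_id=403: ✓ → 715
sample_id=404: ✗
sample_id=405: ✓ → 320
sample_id=406: ✗
sample_id=407: ✓ → 635
sample_id=408: ✓ → 552
sample_id=409: ✗
sample_id=410: ✓ → 501
sample_id=411: ✓ → 178
sample_id=412: ✓ → 467
sample_id=413: ✓ → 314
rain_sum = 672 + 474 + 547 + 715 + 320 + 635 + 552 + 501 + 178 + 467 + 314 = 5375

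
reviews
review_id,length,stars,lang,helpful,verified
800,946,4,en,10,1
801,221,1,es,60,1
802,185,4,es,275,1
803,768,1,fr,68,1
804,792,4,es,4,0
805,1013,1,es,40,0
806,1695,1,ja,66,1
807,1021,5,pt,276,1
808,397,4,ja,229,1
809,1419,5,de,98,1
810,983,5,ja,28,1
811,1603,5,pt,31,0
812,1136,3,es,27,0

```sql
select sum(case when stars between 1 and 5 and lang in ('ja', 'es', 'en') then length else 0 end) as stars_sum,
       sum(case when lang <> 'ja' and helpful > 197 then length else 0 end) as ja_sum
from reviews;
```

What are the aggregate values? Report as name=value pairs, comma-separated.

stars_sum=7368, ja_sum=1206

[stars_sum: stars between 1 and 5 and lang in ('ja', 'es', 'en')]
review_id=800: ✓ → 946
review_id=801: ✓ → 221
review_id=802: ✓ → 185
review_id=803: ✗
review_id=804: ✓ → 792
review_id=805: ✓ → 1013
review_id=806: ✓ → 1695
review_id=807: ✗
review_id=808: ✓ → 397
review_id=809: ✗
review_id=810: ✓ → 983
review_id=811: ✗
review_id=812: ✓ → 1136
stars_sum = 946 + 221 + 185 + 792 + 1013 + 1695 + 397 + 983 + 1136 = 7368
—
[ja_sum: lang <> 'ja' and helpful > 197]
review_id=800: ✗
review_id=801: ✗
review_id=802: ✓ → 185
review_id=803: ✗
review_id=804: ✗
review_id=805: ✗
review_id=806: ✗
review_id=807: ✓ → 1021
review_id=808: ✗
review_id=809: ✗
review_id=810: ✗
review_id=811: ✗
review_id=812: ✗
ja_sum = 185 + 1021 = 1206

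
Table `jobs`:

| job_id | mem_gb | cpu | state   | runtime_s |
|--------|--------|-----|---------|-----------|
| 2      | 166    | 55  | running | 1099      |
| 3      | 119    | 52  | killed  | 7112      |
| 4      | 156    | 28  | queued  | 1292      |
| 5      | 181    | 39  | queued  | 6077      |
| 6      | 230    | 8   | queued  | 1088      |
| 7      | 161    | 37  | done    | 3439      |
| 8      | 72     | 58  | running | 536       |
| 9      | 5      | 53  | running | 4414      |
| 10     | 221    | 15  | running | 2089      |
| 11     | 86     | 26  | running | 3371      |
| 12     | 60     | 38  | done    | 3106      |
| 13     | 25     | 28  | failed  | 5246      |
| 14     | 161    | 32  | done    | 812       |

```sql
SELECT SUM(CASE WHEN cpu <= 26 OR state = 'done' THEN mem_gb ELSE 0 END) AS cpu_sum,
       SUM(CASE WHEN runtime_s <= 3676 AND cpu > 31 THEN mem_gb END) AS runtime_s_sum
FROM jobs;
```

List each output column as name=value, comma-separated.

cpu_sum=919, runtime_s_sum=620

[cpu_sum: cpu <= 26 OR state = 'done']
job_id=2: ✗
job_id=3: ✗
job_id=4: ✗
job_id=5: ✗
job_id=6: ✓ → 230
job_id=7: ✓ → 161
job_id=8: ✗
job_id=9: ✗
job_id=10: ✓ → 221
job_id=11: ✓ → 86
job_id=12: ✓ → 60
job_id=13: ✗
job_id=14: ✓ → 161
cpu_sum = 230 + 161 + 221 + 86 + 60 + 161 = 919
—
[runtime_s_sum: runtime_s <= 3676 AND cpu > 31]
job_id=2: ✓ → 166
job_id=3: ✗
job_id=4: ✗
job_id=5: ✗
job_id=6: ✗
job_id=7: ✓ → 161
job_id=8: ✓ → 72
job_id=9: ✗
job_id=10: ✗
job_id=11: ✗
job_id=12: ✓ → 60
job_id=13: ✗
job_id=14: ✓ → 161
runtime_s_sum = 166 + 161 + 72 + 60 + 161 = 620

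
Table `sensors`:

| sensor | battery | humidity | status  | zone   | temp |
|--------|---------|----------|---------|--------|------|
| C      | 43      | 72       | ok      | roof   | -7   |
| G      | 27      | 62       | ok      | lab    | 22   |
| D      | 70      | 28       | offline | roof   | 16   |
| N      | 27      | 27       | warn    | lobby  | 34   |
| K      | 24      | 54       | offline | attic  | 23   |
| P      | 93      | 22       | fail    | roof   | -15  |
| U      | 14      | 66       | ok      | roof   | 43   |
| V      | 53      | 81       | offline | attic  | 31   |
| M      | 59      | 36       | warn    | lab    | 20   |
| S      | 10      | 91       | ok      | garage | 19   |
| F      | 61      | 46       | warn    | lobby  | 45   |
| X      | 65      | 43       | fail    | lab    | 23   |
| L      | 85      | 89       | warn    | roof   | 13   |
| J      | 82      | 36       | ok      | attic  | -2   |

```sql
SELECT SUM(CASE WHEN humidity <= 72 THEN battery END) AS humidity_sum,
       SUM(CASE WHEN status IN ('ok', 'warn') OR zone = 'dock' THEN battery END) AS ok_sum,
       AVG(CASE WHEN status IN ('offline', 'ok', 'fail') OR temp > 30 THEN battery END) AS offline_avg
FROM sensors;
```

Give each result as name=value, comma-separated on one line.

[humidity_sum: humidity <= 72]
sensor=C: ✓ → 43
sensor=G: ✓ → 27
sensor=D: ✓ → 70
sensor=N: ✓ → 27
sensor=K: ✓ → 24
sensor=P: ✓ → 93
sensor=U: ✓ → 14
sensor=V: ✗
sensor=M: ✓ → 59
sensor=S: ✗
sensor=F: ✓ → 61
sensor=X: ✓ → 65
sensor=L: ✗
sensor=J: ✓ → 82
humidity_sum = 43 + 27 + 70 + 27 + 24 + 93 + 14 + 59 + 61 + 65 + 82 = 565
—
[ok_sum: status IN ('ok', 'warn') OR zone = 'dock']
sensor=C: ✓ → 43
sensor=G: ✓ → 27
sensor=D: ✗
sensor=N: ✓ → 27
sensor=K: ✗
sensor=P: ✗
sensor=U: ✓ → 14
sensor=V: ✗
sensor=M: ✓ → 59
sensor=S: ✓ → 10
sensor=F: ✓ → 61
sensor=X: ✗
sensor=L: ✓ → 85
sensor=J: ✓ → 82
ok_sum = 43 + 27 + 27 + 14 + 59 + 10 + 61 + 85 + 82 = 408
—
[offline_avg: status IN ('offline', 'ok', 'fail') OR temp > 30]
sensor=C: ✓ → 43
sensor=G: ✓ → 27
sensor=D: ✓ → 70
sensor=N: ✓ → 27
sensor=K: ✓ → 24
sensor=P: ✓ → 93
sensor=U: ✓ → 14
sensor=V: ✓ → 53
sensor=M: ✗
sensor=S: ✓ → 10
sensor=F: ✓ → 61
sensor=X: ✓ → 65
sensor=L: ✗
sensor=J: ✓ → 82
offline_avg = (43 + 27 + 70 + 27 + 24 + 93 + 14 + 53 + 10 + 61 + 65 + 82) / 12 = 47.4166666667

humidity_sum=565, ok_sum=408, offline_avg=47.4166666667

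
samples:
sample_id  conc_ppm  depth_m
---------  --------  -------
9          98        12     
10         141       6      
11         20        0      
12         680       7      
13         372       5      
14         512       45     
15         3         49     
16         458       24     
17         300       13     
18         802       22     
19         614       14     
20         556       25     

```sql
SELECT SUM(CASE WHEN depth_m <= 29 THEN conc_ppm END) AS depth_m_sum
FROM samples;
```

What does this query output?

sample_id=9: ✓ → 98
sample_id=10: ✓ → 141
sample_id=11: ✓ → 20
sample_id=12: ✓ → 680
sample_id=13: ✓ → 372
sample_id=14: ✗
sample_id=15: ✗
sample_id=16: ✓ → 458
sample_id=17: ✓ → 300
sample_id=18: ✓ → 802
sample_id=19: ✓ → 614
sample_id=20: ✓ → 556
depth_m_sum = 98 + 141 + 20 + 680 + 372 + 458 + 300 + 802 + 614 + 556 = 4041

4041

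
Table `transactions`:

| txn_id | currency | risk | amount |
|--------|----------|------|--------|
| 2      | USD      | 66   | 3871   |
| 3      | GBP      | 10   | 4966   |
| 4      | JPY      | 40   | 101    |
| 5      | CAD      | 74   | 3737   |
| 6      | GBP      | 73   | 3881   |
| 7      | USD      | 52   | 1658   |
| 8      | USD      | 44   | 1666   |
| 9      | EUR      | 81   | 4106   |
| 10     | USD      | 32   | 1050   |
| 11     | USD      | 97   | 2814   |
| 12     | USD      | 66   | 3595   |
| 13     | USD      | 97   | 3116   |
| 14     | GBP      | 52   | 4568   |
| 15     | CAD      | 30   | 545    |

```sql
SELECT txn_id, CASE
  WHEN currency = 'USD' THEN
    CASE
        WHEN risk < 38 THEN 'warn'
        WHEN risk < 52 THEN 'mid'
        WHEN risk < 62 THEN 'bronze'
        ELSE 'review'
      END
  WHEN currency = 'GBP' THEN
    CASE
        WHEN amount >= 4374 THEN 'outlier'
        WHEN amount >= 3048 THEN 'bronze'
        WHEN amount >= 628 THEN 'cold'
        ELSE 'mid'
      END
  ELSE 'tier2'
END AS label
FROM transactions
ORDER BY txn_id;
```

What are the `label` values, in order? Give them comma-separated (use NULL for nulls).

txn_id=2: currency='USD' → inner[ELSE] → review
txn_id=3: currency='GBP' → inner[amount >= 4374] → outlier
txn_id=4: currency='JPY' → outer ELSE → tier2
txn_id=5: currency='CAD' → outer ELSE → tier2
txn_id=6: currency='GBP' → inner[amount >= 3048] → bronze
txn_id=7: currency='USD' → inner[risk < 62] → bronze
txn_id=8: currency='USD' → inner[risk < 52] → mid
txn_id=9: currency='EUR' → outer ELSE → tier2
txn_id=10: currency='USD' → inner[risk < 38] → warn
txn_id=11: currency='USD' → inner[ELSE] → review
txn_id=12: currency='USD' → inner[ELSE] → review
txn_id=13: currency='USD' → inner[ELSE] → review
txn_id=14: currency='GBP' → inner[amount >= 4374] → outlier
txn_id=15: currency='CAD' → outer ELSE → tier2

review, outlier, tier2, tier2, bronze, bronze, mid, tier2, warn, review, review, review, outlier, tier2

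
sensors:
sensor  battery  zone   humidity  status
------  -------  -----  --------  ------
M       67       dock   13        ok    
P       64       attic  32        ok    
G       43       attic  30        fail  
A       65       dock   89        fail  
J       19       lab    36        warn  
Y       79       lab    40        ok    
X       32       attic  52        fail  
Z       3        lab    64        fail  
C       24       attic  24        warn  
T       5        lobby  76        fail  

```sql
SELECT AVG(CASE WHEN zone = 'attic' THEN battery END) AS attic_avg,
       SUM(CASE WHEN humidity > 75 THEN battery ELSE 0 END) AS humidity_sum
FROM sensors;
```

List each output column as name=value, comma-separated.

attic_avg=40.75, humidity_sum=70

[attic_avg: zone = 'attic']
sensor=M: ✗
sensor=P: ✓ → 64
sensor=G: ✓ → 43
sensor=A: ✗
sensor=J: ✗
sensor=Y: ✗
sensor=X: ✓ → 32
sensor=Z: ✗
sensor=C: ✓ → 24
sensor=T: ✗
attic_avg = (64 + 43 + 32 + 24) / 4 = 40.75
—
[humidity_sum: humidity > 75]
sensor=M: ✗
sensor=P: ✗
sensor=G: ✗
sensor=A: ✓ → 65
sensor=J: ✗
sensor=Y: ✗
sensor=X: ✗
sensor=Z: ✗
sensor=C: ✗
sensor=T: ✓ → 5
humidity_sum = 65 + 5 = 70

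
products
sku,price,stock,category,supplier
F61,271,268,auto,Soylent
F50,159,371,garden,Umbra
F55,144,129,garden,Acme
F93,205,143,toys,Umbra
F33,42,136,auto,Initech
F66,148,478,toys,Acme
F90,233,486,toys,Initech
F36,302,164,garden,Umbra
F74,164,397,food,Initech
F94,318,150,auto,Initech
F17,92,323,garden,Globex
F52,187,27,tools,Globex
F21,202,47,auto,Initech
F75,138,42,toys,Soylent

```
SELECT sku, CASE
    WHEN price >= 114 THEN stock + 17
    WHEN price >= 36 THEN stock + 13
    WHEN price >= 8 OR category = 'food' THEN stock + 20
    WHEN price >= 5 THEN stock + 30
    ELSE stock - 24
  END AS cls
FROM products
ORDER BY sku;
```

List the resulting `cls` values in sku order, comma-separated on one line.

sku=F17: price >= 36 → 336
sku=F21: price >= 114 → 64
sku=F33: price >= 36 → 149
sku=F36: price >= 114 → 181
sku=F50: price >= 114 → 388
sku=F52: price >= 114 → 44
sku=F55: price >= 114 → 146
sku=F61: price >= 114 → 285
sku=F66: price >= 114 → 495
sku=F74: price >= 114 → 414
sku=F75: price >= 114 → 59
sku=F90: price >= 114 → 503
sku=F93: price >= 114 → 160
sku=F94: price >= 114 → 167

336, 64, 149, 181, 388, 44, 146, 285, 495, 414, 59, 503, 160, 167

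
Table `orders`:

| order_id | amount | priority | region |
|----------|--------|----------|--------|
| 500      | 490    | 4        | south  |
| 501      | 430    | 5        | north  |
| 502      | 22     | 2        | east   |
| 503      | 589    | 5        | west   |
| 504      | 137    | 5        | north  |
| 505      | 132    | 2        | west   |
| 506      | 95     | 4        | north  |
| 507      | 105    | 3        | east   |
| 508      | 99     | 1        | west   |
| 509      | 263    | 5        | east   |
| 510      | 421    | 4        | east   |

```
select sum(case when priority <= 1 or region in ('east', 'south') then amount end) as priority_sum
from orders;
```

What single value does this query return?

1400

order_id=500: ✓ → 490
order_id=501: ✗
order_id=502: ✓ → 22
order_id=503: ✗
order_id=504: ✗
order_id=505: ✗
order_id=506: ✗
order_id=507: ✓ → 105
order_id=508: ✓ → 99
order_id=509: ✓ → 263
order_id=510: ✓ → 421
priority_sum = 490 + 22 + 105 + 99 + 263 + 421 = 1400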